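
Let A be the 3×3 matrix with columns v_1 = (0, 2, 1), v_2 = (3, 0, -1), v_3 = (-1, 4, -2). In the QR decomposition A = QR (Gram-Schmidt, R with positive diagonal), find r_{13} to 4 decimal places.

r_{13} = 2.6833

e_1 = v_1/‖v_1‖ = (0, 2, 1)/2.2361 = (0.0000, 0.8944, 0.4472).
r_{13} = e_1·v_3 = 2.6833.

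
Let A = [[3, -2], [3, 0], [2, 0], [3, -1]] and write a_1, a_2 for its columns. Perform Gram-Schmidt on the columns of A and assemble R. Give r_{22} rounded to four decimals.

a_1 = (3, 3, 2, 3); ‖a_1‖ = 5.5678, so e_1 = (0.5388, 0.5388, 0.3592, 0.5388).
e_1·a_2 = 0.5388·(-2) + 0.5388·0 + 0.3592·0 + 0.5388·(-1) = -1.6164.
u_2 = a_2 + 1.6164·e_1 = (-1.1290, 0.8710, 0.5806, -0.1290).
r_{22} = ‖u_2‖ = 1.5450.

r_{22} = 1.5450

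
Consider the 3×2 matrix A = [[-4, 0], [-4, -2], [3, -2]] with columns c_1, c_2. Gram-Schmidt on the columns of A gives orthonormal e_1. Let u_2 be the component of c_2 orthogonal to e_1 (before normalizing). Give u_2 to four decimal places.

u_2 = (0.1951, -1.8049, -2.1463)

e_1 = c_1/‖c_1‖ = (-4, -4, 3)/6.4031 = (-0.6247, -0.6247, 0.4685).
r_{12} = e_1·c_2 = 0.3123.
u_2 = c_2 − 0.3123·e_1 = (0.1951, -1.8049, -2.1463).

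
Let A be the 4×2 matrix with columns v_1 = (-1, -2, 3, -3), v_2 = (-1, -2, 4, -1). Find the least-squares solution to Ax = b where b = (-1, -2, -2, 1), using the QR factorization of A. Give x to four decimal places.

x = (-0.0755, -0.1132)

v_1 = (-1, -2, 3, -3); ‖v_1‖ = 4.7958, so e_1 = (-0.2085, -0.4170, 0.6255, -0.6255).
e_1·v_2 = (-0.2085)·(-1) + (-0.4170)·(-2) + 0.6255·4 + (-0.6255)·(-1) = 4.1703.
u_2 = v_2 − 4.1703·e_1 = (-0.1304, -0.2609, 1.3913, 1.6087).
‖u_2‖ = 2.1468, so e_2 = (-0.0608, -0.1215, 0.6481, 0.7494).
Qᵀb = (-0.8341, -0.2430).
Back-substitute: x_2 = -0.2430/2.1468 = -0.1132.
x_1 = (-0.8341 − 4.1703·(-0.1132))/4.7958 = -0.0755.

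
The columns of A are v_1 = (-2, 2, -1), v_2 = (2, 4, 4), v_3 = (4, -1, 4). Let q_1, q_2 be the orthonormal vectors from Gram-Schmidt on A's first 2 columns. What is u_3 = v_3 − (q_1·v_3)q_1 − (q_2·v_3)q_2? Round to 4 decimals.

v_1 = (-2, 2, -1); ‖v_1‖ = 3.0000, so q_1 = (-0.6667, 0.6667, -0.3333).
q_1·v_2 = (-0.6667)·2 + 0.6667·4 + (-0.3333)·4 = 0.0000.
u_2 = v_2 + 0.0000·q_1 = (2.0000, 4.0000, 4.0000).
‖u_2‖ = 6.0000, so q_2 = (0.3333, 0.6667, 0.6667).
q_1·v_3 = (-0.6667)·4 + 0.6667·(-1) + (-0.3333)·4 = -4.6667; q_2·v_3 = 0.3333·4 + 0.6667·(-1) + 0.6667·4 = 3.3333.
u_3 = v_3 + 4.6667·q_1 − 3.3333·q_2 = (-0.2222, -0.1111, 0.2222).

u_3 = (-0.2222, -0.1111, 0.2222)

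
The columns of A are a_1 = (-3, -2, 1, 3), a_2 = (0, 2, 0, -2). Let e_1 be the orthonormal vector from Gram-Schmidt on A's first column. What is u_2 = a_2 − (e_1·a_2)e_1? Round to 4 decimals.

u_2 = (-1.3043, 1.1304, 0.4348, -0.6957)

e_1 = a_1/‖a_1‖ = (-3, -2, 1, 3)/4.7958 = (-0.6255, -0.4170, 0.2085, 0.6255).
r_{12} = e_1·a_2 = -2.0851.
u_2 = a_2 + 2.0851·e_1 = (-1.3043, 1.1304, 0.4348, -0.6957).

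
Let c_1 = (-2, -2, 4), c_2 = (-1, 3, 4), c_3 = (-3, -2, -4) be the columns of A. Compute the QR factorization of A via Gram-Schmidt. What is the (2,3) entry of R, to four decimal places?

r_{23} = -3.5777

c_1 = (-2, -2, 4); ‖c_1‖ = 4.8990, so e_1 = (-0.4082, -0.4082, 0.8165).
e_1·c_2 = (-0.4082)·(-1) + (-0.4082)·3 + 0.8165·4 = 2.4495.
u_2 = c_2 − 2.4495·e_1 = (0.0000, 4.0000, 2.0000).
‖u_2‖ = 4.4721, so e_2 = (0.0000, 0.8944, 0.4472).
r_{23} = e_2·c_3 = -3.5777.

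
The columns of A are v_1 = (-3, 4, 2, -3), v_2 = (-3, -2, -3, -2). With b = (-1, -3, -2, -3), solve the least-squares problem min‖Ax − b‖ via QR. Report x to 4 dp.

v_1 = (-3, 4, 2, -3); ‖v_1‖ = 6.1644, so e_1 = (-0.4867, 0.6489, 0.3244, -0.4867).
e_1·v_2 = (-0.4867)·(-3) + 0.6489·(-2) + 0.3244·(-3) + (-0.4867)·(-2) = 0.1622.
u_2 = v_2 − 0.1622·e_1 = (-2.9211, -2.1053, -3.0526, -1.9211).
‖u_2‖ = 5.0964, so e_2 = (-0.5732, -0.4131, -0.5990, -0.3769).
Qᵀb = (-0.6489, 4.1412).
Back-substitute: x_2 = 4.1412/5.0964 = 0.8126.
x_1 = (-0.6489 − 0.1622·0.8126)/6.1644 = -0.1266.

x = (-0.1266, 0.8126)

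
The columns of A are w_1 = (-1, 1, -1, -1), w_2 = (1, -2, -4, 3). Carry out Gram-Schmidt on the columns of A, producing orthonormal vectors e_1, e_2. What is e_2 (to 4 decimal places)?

e_1 = w_1/‖w_1‖ = (-1, 1, -1, -1)/2.0000 = (-0.5000, 0.5000, -0.5000, -0.5000).
r_{12} = e_1·w_2 = -1.0000.
u_2 = w_2 + 1.0000·e_1 = (0.5000, -1.5000, -4.5000, 2.5000).
‖u_2‖ = 5.3852, so e_2 = (0.0928, -0.2785, -0.8356, 0.4642).

e_2 = (0.0928, -0.2785, -0.8356, 0.4642)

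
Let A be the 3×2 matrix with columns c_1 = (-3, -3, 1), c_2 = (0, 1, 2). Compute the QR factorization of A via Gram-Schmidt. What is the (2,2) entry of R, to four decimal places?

c_1 = (-3, -3, 1); ‖c_1‖ = 4.3589, so e_1 = (-0.6882, -0.6882, 0.2294).
e_1·c_2 = (-0.6882)·0 + (-0.6882)·1 + 0.2294·2 = -0.2294.
u_2 = c_2 + 0.2294·e_1 = (-0.1579, 0.8421, 2.0526).
r_{22} = ‖u_2‖ = 2.2243.

r_{22} = 2.2243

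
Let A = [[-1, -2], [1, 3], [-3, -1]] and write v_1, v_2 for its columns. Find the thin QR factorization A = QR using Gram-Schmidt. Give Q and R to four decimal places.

v_1 = (-1, 1, -3); ‖v_1‖ = 3.3166, so q_1 = (-0.3015, 0.3015, -0.9045).
q_1·v_2 = (-0.3015)·(-2) + 0.3015·3 + (-0.9045)·(-1) = 2.4121.
u_2 = v_2 − 2.4121·q_1 = (-1.2727, 2.2727, 1.1818).
‖u_2‖ = 2.8604, so q_2 = (-0.4449, 0.7946, 0.4132).

Q = [[-0.3015, -0.4449], [0.3015, 0.7946], [-0.9045, 0.4132]], R = [[3.3166, 2.4121], [0.0000, 2.8604]]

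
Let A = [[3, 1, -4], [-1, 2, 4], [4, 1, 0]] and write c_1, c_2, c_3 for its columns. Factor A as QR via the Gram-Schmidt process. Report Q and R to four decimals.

c_1 = (3, -1, 4); ‖c_1‖ = 5.0990, so q_1 = (0.5883, -0.1961, 0.7845).
q_1·c_2 = 0.5883·1 + (-0.1961)·2 + 0.7845·1 = 0.9806.
u_2 = c_2 − 0.9806·q_1 = (0.4231, 2.1923, 0.2308).
‖u_2‖ = 2.2447, so q_2 = (0.1885, 0.9767, 0.1028).
q_1·c_3 = 0.5883·(-4) + (-0.1961)·4 + 0.7845·0 = -3.1379; q_2·c_3 = 0.1885·(-4) + 0.9767·4 + 0.1028·0 = 3.1528.
u_3 = c_3 + 3.1379·q_1 − 3.1528·q_2 = (-2.7481, 0.3053, 2.1374).
‖u_3‖ = 3.4948, so q_3 = (-0.7863, 0.0874, 0.6116).

Q = [[0.5883, 0.1885, -0.7863], [-0.1961, 0.9767, 0.0874], [0.7845, 0.1028, 0.6116]], R = [[5.0990, 0.9806, -3.1379], [0.0000, 2.2447, 3.1528], [0.0000, 0.0000, 3.4948]]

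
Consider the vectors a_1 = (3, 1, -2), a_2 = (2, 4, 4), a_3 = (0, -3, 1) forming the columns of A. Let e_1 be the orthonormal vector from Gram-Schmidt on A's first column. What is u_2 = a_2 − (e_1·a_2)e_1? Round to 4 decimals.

e_1 = a_1/‖a_1‖ = (3, 1, -2)/3.7417 = (0.8018, 0.2673, -0.5345).
r_{12} = e_1·a_2 = 0.5345.
u_2 = a_2 − 0.5345·e_1 = (1.5714, 3.8571, 4.2857).

u_2 = (1.5714, 3.8571, 4.2857)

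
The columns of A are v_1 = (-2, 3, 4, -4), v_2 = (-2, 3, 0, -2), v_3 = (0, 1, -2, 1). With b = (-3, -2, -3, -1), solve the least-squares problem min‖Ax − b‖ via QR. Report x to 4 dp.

x = (-3.8611, 5.2500, -6.1667)

v_1 = (-2, 3, 4, -4); ‖v_1‖ = 6.7082, so e_1 = (-0.2981, 0.4472, 0.5963, -0.5963).
e_1·v_2 = (-0.2981)·(-2) + 0.4472·3 + 0.5963·0 + (-0.5963)·(-2) = 3.1305.
u_2 = v_2 − 3.1305·e_1 = (-1.0667, 1.6000, -1.8667, -0.1333).
‖u_2‖ = 2.6833, so e_2 = (-0.3975, 0.5963, -0.6957, -0.0497).
e_1·v_3 = (-0.2981)·0 + 0.4472·1 + 0.5963·(-2) + (-0.5963)·1 = -1.3416; e_2·v_3 = (-0.3975)·0 + 0.5963·1 + (-0.6957)·(-2) + (-0.0497)·1 = 1.9379.
u_3 = v_3 + 1.3416·e_1 − 1.9379·e_2 = (0.3704, 0.4444, 0.1481, 0.2963).
‖u_3‖ = 0.6667, so e_3 = (0.5556, 0.6667, 0.2222, 0.4444).
Qᵀb = (-1.1926, 2.1367, -4.1111).
Back-substitute: x_3 = -4.1111/0.6667 = -6.1667.
x_2 = (2.1367 − 1.9379·(-6.1667))/2.6833 = 5.2500.
x_1 = (-1.1926 − 3.1305·5.2500 + 1.3416·(-6.1667))/6.7082 = -3.8611.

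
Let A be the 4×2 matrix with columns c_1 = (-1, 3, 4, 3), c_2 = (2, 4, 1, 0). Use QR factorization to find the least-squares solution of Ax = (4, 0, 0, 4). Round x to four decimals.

q_1 = c_1/‖c_1‖ = (-1, 3, 4, 3)/5.9161 = (-0.1690, 0.5071, 0.6761, 0.5071).
r_{12} = q_1·c_2 = 2.3664.
u_2 = c_2 − 2.3664·q_1 = (2.4000, 2.8000, -0.6000, -1.2000).
‖u_2‖ = 3.9243, so q_2 = (0.6116, 0.7135, -0.1529, -0.3058).
Qᵀb = (1.3522, 1.2232).
Back-substitute: x_2 = 1.2232/3.9243 = 0.3117.
x_1 = (1.3522 − 2.3664·0.3117)/5.9161 = 0.1039.

x = (0.1039, 0.3117)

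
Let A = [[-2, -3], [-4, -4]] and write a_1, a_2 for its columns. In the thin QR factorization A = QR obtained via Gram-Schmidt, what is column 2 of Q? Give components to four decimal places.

q_2 = (-0.8944, 0.4472)

q_1 = a_1/‖a_1‖ = (-2, -4)/4.4721 = (-0.4472, -0.8944).
r_{12} = q_1·a_2 = 4.9193.
u_2 = a_2 − 4.9193·q_1 = (-0.8000, 0.4000).
‖u_2‖ = 0.8944, so q_2 = (-0.8944, 0.4472).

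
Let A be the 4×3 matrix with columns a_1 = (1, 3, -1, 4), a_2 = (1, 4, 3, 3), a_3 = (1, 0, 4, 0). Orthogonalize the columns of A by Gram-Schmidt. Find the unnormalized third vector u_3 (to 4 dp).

a_1 = (1, 3, -1, 4); ‖a_1‖ = 5.1962, so q_1 = (0.1925, 0.5774, -0.1925, 0.7698).
q_1·a_2 = 0.1925·1 + 0.5774·4 + (-0.1925)·3 + 0.7698·3 = 4.2339.
u_2 = a_2 − 4.2339·q_1 = (0.1852, 1.5556, 3.8148, -0.2593).
‖u_2‖ = 4.1321, so q_2 = (0.0448, 0.3765, 0.9232, -0.0627).
q_1·a_3 = 0.1925·1 + 0.5774·0 + (-0.1925)·4 + 0.7698·0 = -0.5774; q_2·a_3 = 0.0448·1 + 0.3765·0 + 0.9232·4 + (-0.0627)·0 = 3.7377.
u_3 = a_3 + 0.5774·q_1 − 3.7377·q_2 = (0.9436, -1.0738, 0.4382, 0.6790).

u_3 = (0.9436, -1.0738, 0.4382, 0.6790)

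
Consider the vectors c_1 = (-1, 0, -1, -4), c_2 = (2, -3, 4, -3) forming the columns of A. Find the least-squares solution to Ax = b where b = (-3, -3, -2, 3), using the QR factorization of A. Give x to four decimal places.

x = (-0.2809, -0.3241)

c_1 = (-1, 0, -1, -4); ‖c_1‖ = 4.2426, so e_1 = (-0.2357, 0.0000, -0.2357, -0.9428).
e_1·c_2 = (-0.2357)·2 + 0.0000·(-3) + (-0.2357)·4 + (-0.9428)·(-3) = 1.4142.
u_2 = c_2 − 1.4142·e_1 = (2.3333, -3.0000, 4.3333, -1.6667).
‖u_2‖ = 6.0000, so e_2 = (0.3889, -0.5000, 0.7222, -0.2778).
Qᵀb = (-1.6499, -1.9444).
Back-substitute: x_2 = -1.9444/6.0000 = -0.3241.
x_1 = (-1.6499 − 1.4142·(-0.3241))/4.2426 = -0.2809.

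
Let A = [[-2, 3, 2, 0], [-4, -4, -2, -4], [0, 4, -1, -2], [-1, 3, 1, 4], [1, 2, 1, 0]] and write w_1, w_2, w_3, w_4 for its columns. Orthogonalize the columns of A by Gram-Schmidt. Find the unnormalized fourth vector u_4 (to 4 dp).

u_4 = (-1.6219, -0.3601, -0.8040, 3.2019, -1.4822)

w_1 = (-2, -4, 0, -1, 1); ‖w_1‖ = 4.6904, so q_1 = (-0.4264, -0.8528, 0.0000, -0.2132, 0.2132).
q_1·w_2 = (-0.4264)·3 + (-0.8528)·(-4) + 0.0000·4 + (-0.2132)·3 + 0.2132·2 = 1.9188.
u_2 = w_2 − 1.9188·q_1 = (3.8182, -2.3636, 4.0000, 3.4091, 1.5909).
‖u_2‖ = 7.0935, so q_2 = (0.5383, -0.3332, 0.5639, 0.4806, 0.2243).
q_1·w_3 = (-0.4264)·2 + (-0.8528)·(-2) + 0.0000·(-1) + (-0.2132)·1 + 0.2132·1 = 0.8528; q_2·w_3 = 0.5383·2 + (-0.3332)·(-2) + 0.5639·(-1) + 0.4806·1 + 0.2243·1 = 1.8839.
u_3 = w_3 − 0.8528·q_1 − 1.8839·q_2 = (1.3496, -0.6450, -2.0623, 0.2764, 0.3957).
‖u_3‖ = 2.5930, so q_3 = (0.5205, -0.2487, -0.7953, 0.1066, 0.1526).
q_1·w_4 = (-0.4264)·0 + (-0.8528)·(-4) + 0.0000·(-2) + (-0.2132)·4 + 0.2132·0 = 2.5584; q_2·w_4 = 0.5383·0 + (-0.3332)·(-4) + 0.5639·(-2) + 0.4806·4 + 0.2243·0 = 2.1274; q_3·w_4 = 0.5205·0 + (-0.2487)·(-4) + (-0.7953)·(-2) + 0.1066·4 + 0.1526·0 = 3.0121.
u_4 = w_4 − 2.5584·q_1 − 2.1274·q_2 − 3.0121·q_3 = (-1.6219, -0.3601, -0.8040, 3.2019, -1.4822).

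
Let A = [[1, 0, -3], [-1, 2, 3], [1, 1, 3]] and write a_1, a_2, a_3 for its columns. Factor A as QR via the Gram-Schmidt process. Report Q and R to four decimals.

Q = [[0.5774, 0.1543, -0.8018], [-0.5774, 0.7715, -0.2673], [0.5774, 0.6172, 0.5345]], R = [[1.7321, -0.5774, -1.7321], [0.0000, 2.1602, 3.7033], [0.0000, 0.0000, 3.2071]]

a_1 = (1, -1, 1); ‖a_1‖ = 1.7321, so q_1 = (0.5774, -0.5774, 0.5774).
q_1·a_2 = 0.5774·0 + (-0.5774)·2 + 0.5774·1 = -0.5774.
u_2 = a_2 + 0.5774·q_1 = (0.3333, 1.6667, 1.3333).
‖u_2‖ = 2.1602, so q_2 = (0.1543, 0.7715, 0.6172).
q_1·a_3 = 0.5774·(-3) + (-0.5774)·3 + 0.5774·3 = -1.7321; q_2·a_3 = 0.1543·(-3) + 0.7715·3 + 0.6172·3 = 3.7033.
u_3 = a_3 + 1.7321·q_1 − 3.7033·q_2 = (-2.5714, -0.8571, 1.7143).
‖u_3‖ = 3.2071, so q_3 = (-0.8018, -0.2673, 0.5345).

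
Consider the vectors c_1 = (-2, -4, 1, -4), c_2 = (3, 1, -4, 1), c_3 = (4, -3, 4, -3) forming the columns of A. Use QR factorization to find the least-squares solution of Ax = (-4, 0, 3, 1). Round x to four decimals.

c_1 = (-2, -4, 1, -4); ‖c_1‖ = 6.0828, so e_1 = (-0.3288, -0.6576, 0.1644, -0.6576).
e_1·c_2 = (-0.3288)·3 + (-0.6576)·1 + 0.1644·(-4) + (-0.6576)·1 = -2.9592.
u_2 = c_2 + 2.9592·e_1 = (2.0270, -0.9459, -3.5135, -0.9459).
‖u_2‖ = 4.2712, so e_2 = (0.4746, -0.2215, -0.8226, -0.2215).
e_1·c_3 = (-0.3288)·4 + (-0.6576)·(-3) + 0.1644·4 + (-0.6576)·(-3) = 3.2880; e_2·c_3 = 0.4746·4 + (-0.2215)·(-3) + (-0.8226)·4 + (-0.2215)·(-3) = -0.0633.
u_3 = c_3 − 3.2880·e_1 + 0.0633·e_2 = (5.1111, -0.8519, 3.4074, -0.8519).
‖u_3‖ = 6.2598, so e_3 = (0.8165, -0.1361, 0.5443, -0.1361).
Qᵀb = (1.1508, -4.5876, -1.7691).
Back-substitute: x_3 = -1.7691/6.2598 = -0.2826.
x_2 = (-4.5876 + 0.0633·(-0.2826))/4.2712 = -1.0783.
x_1 = (1.1508 + 2.9592·(-1.0783) − 3.2880·(-0.2826))/6.0828 = -0.1826.

x = (-0.1826, -1.0783, -0.2826)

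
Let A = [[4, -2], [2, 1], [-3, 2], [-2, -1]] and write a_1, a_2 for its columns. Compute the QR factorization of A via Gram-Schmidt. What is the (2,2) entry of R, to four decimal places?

a_1 = (4, 2, -3, -2); ‖a_1‖ = 5.7446, so e_1 = (0.6963, 0.3482, -0.5222, -0.3482).
e_1·a_2 = 0.6963·(-2) + 0.3482·1 + (-0.5222)·2 + (-0.3482)·(-1) = -1.7408.
u_2 = a_2 + 1.7408·e_1 = (-0.7879, 1.6061, 1.0909, -1.6061).
r_{22} = ‖u_2‖ = 2.6400.

r_{22} = 2.6400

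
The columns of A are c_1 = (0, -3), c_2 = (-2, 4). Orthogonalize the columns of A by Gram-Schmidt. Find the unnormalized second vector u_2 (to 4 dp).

c_1 = (0, -3); ‖c_1‖ = 3.0000, so e_1 = (0.0000, -1.0000).
e_1·c_2 = 0.0000·(-2) + (-1.0000)·4 = -4.0000.
u_2 = c_2 + 4.0000·e_1 = (-2.0000, 0.0000).

u_2 = (-2.0000, 0.0000)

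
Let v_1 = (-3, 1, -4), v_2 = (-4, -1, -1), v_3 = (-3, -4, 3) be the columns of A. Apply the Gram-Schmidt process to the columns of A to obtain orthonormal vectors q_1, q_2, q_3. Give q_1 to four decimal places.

q_1 = (-0.5883, 0.1961, -0.7845)

v_1 = (-3, 1, -4); ‖v_1‖ = 5.0990, so q_1 = (-0.5883, 0.1961, -0.7845).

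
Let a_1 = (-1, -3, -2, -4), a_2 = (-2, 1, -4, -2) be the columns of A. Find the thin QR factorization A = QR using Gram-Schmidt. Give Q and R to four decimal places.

Q = [[-0.1826, -0.3586], [-0.5477, 0.5976], [-0.3651, -0.7171], [-0.7303, 0.0000]], R = [[5.4772, 2.7386], [0.0000, 4.1833]]

a_1 = (-1, -3, -2, -4); ‖a_1‖ = 5.4772, so q_1 = (-0.1826, -0.5477, -0.3651, -0.7303).
q_1·a_2 = (-0.1826)·(-2) + (-0.5477)·1 + (-0.3651)·(-4) + (-0.7303)·(-2) = 2.7386.
u_2 = a_2 − 2.7386·q_1 = (-1.5000, 2.5000, -3.0000, 0.0000).
‖u_2‖ = 4.1833, so q_2 = (-0.3586, 0.5976, -0.7171, 0.0000).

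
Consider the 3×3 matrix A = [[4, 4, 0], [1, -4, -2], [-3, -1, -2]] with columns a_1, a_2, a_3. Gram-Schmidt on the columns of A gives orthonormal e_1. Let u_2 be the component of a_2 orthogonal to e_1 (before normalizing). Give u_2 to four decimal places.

a_1 = (4, 1, -3); ‖a_1‖ = 5.0990, so e_1 = (0.7845, 0.1961, -0.5883).
e_1·a_2 = 0.7845·4 + 0.1961·(-4) + (-0.5883)·(-1) = 2.9417.
u_2 = a_2 − 2.9417·e_1 = (1.6923, -4.5769, 0.7308).

u_2 = (1.6923, -4.5769, 0.7308)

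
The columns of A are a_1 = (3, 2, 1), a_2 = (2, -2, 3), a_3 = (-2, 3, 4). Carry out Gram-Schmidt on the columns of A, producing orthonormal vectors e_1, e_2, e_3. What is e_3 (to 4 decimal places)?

e_3 = (-0.5482, 0.4796, 0.6852)

a_1 = (3, 2, 1); ‖a_1‖ = 3.7417, so e_1 = (0.8018, 0.5345, 0.2673).
e_1·a_2 = 0.8018·2 + 0.5345·(-2) + 0.2673·3 = 1.3363.
u_2 = a_2 − 1.3363·e_1 = (0.9286, -2.7143, 2.6429).
‖u_2‖ = 3.9005, so e_2 = (0.2381, -0.6959, 0.6776).
e_1·a_3 = 0.8018·(-2) + 0.5345·3 + 0.2673·4 = 1.0690; e_2·a_3 = 0.2381·(-2) + (-0.6959)·3 + 0.6776·4 = 0.1465.
u_3 = a_3 − 1.0690·e_1 − 0.1465·e_2 = (-2.8920, 2.5305, 3.6150).
‖u_3‖ = 5.2760, so e_3 = (-0.5482, 0.4796, 0.6852).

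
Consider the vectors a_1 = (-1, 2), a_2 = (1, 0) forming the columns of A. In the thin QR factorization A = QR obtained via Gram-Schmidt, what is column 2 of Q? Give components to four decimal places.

a_1 = (-1, 2); ‖a_1‖ = 2.2361, so q_1 = (-0.4472, 0.8944).
q_1·a_2 = (-0.4472)·1 + 0.8944·0 = -0.4472.
u_2 = a_2 + 0.4472·q_1 = (0.8000, 0.4000).
‖u_2‖ = 0.8944, so q_2 = (0.8944, 0.4472).

q_2 = (0.8944, 0.4472)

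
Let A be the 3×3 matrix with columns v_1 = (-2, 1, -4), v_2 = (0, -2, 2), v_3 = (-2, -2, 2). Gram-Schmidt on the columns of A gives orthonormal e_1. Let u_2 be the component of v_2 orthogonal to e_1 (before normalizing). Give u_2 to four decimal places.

v_1 = (-2, 1, -4); ‖v_1‖ = 4.5826, so e_1 = (-0.4364, 0.2182, -0.8729).
e_1·v_2 = (-0.4364)·0 + 0.2182·(-2) + (-0.8729)·2 = -2.1822.
u_2 = v_2 + 2.1822·e_1 = (-0.9524, -1.5238, 0.0952).

u_2 = (-0.9524, -1.5238, 0.0952)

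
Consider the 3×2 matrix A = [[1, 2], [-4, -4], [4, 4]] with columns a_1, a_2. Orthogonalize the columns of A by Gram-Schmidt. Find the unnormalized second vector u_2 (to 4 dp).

u_2 = (0.9697, 0.1212, -0.1212)

q_1 = a_1/‖a_1‖ = (1, -4, 4)/5.7446 = (0.1741, -0.6963, 0.6963).
r_{12} = q_1·a_2 = 5.9186.
u_2 = a_2 − 5.9186·q_1 = (0.9697, 0.1212, -0.1212).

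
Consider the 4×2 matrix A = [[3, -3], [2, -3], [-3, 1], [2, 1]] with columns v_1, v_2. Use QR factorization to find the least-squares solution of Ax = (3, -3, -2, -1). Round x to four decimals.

x = (0.3485, 0.1288)

v_1 = (3, 2, -3, 2); ‖v_1‖ = 5.0990, so q_1 = (0.5883, 0.3922, -0.5883, 0.3922).
q_1·v_2 = 0.5883·(-3) + 0.3922·(-3) + (-0.5883)·1 + 0.3922·1 = -3.1379.
u_2 = v_2 + 3.1379·q_1 = (-1.1538, -1.7692, -0.8462, 2.2308).
‖u_2‖ = 3.1865, so q_2 = (-0.3621, -0.5552, -0.2655, 0.7001).
Qᵀb = (1.3728, 0.4104).
Back-substitute: x_2 = 0.4104/3.1865 = 0.1288.
x_1 = (1.3728 + 3.1379·0.1288)/5.0990 = 0.3485.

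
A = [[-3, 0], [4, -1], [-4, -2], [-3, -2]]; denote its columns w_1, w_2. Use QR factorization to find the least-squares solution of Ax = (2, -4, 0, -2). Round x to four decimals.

x = (-0.6400, 1.6000)

q_1 = w_1/‖w_1‖ = (-3, 4, -4, -3)/7.0711 = (-0.4243, 0.5657, -0.5657, -0.4243).
r_{12} = q_1·w_2 = 1.4142.
u_2 = w_2 − 1.4142·q_1 = (0.6000, -1.8000, -1.2000, -1.4000).
‖u_2‖ = 2.6458, so q_2 = (0.2268, -0.6803, -0.4536, -0.5292).
Qᵀb = (-2.2627, 4.2332).
Back-substitute: x_2 = 4.2332/2.6458 = 1.6000.
x_1 = (-2.2627 − 1.4142·1.6000)/7.0711 = -0.6400.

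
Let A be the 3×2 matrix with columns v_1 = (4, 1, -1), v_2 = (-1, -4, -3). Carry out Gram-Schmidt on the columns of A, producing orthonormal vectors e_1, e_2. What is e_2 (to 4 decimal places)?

e_2 = (0.0224, -0.7503, -0.6607)

e_1 = v_1/‖v_1‖ = (4, 1, -1)/4.2426 = (0.9428, 0.2357, -0.2357).
r_{12} = e_1·v_2 = -1.1785.
u_2 = v_2 + 1.1785·e_1 = (0.1111, -3.7222, -3.2778).
‖u_2‖ = 4.9610, so e_2 = (0.0224, -0.7503, -0.6607).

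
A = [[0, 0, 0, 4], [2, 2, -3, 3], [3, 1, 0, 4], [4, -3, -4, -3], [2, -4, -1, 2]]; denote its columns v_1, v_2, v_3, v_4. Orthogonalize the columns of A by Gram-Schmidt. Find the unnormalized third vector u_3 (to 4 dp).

v_1 = (0, 2, 3, 4, 2); ‖v_1‖ = 5.7446, so q_1 = (0.0000, 0.3482, 0.5222, 0.6963, 0.3482).
q_1·v_2 = 0.0000·0 + 0.3482·2 + 0.5222·1 + 0.6963·(-3) + 0.3482·(-4) = -2.2630.
u_2 = v_2 + 2.2630·q_1 = (0.0000, 2.7879, 2.1818, -1.4242, -3.2121).
‖u_2‖ = 4.9879, so q_2 = (0.0000, 0.5589, 0.4374, -0.2855, -0.6440).
q_1·v_3 = 0.0000·0 + 0.3482·(-3) + 0.5222·0 + 0.6963·(-4) + 0.3482·(-1) = -4.1779; q_2·v_3 = 0.0000·0 + 0.5589·(-3) + 0.4374·0 + (-0.2855)·(-4) + (-0.6440)·(-1) = 0.1094.
u_3 = v_3 + 4.1779·q_1 − 0.1094·q_2 = (0.0000, -1.6066, 2.1340, -1.0597, 0.5250).

u_3 = (0.0000, -1.6066, 2.1340, -1.0597, 0.5250)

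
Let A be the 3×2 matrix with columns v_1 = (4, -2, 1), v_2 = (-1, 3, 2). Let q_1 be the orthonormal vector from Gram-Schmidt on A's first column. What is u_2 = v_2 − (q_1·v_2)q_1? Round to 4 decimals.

u_2 = (0.5238, 2.2381, 2.3810)

q_1 = v_1/‖v_1‖ = (4, -2, 1)/4.5826 = (0.8729, -0.4364, 0.2182).
r_{12} = q_1·v_2 = -1.7457.
u_2 = v_2 + 1.7457·q_1 = (0.5238, 2.2381, 2.3810).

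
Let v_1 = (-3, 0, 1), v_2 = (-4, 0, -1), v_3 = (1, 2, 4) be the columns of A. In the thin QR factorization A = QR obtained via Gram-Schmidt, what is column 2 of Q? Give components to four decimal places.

e_2 = (-0.3162, 0.0000, -0.9487)

v_1 = (-3, 0, 1); ‖v_1‖ = 3.1623, so e_1 = (-0.9487, 0.0000, 0.3162).
e_1·v_2 = (-0.9487)·(-4) + 0.0000·0 + 0.3162·(-1) = 3.4785.
u_2 = v_2 − 3.4785·e_1 = (-0.7000, 0.0000, -2.1000).
‖u_2‖ = 2.2136, so e_2 = (-0.3162, 0.0000, -0.9487).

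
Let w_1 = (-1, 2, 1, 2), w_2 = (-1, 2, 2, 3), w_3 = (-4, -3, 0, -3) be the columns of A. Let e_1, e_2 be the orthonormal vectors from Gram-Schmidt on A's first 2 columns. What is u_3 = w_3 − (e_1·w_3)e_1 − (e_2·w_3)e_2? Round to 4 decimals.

w_1 = (-1, 2, 1, 2); ‖w_1‖ = 3.1623, so e_1 = (-0.3162, 0.6325, 0.3162, 0.6325).
e_1·w_2 = (-0.3162)·(-1) + 0.6325·2 + 0.3162·2 + 0.6325·3 = 4.1110.
u_2 = w_2 − 4.1110·e_1 = (0.3000, -0.6000, 0.7000, 0.4000).
‖u_2‖ = 1.0488, so e_2 = (0.2860, -0.5721, 0.6674, 0.3814).
e_1·w_3 = (-0.3162)·(-4) + 0.6325·(-3) + 0.3162·0 + 0.6325·(-3) = -2.5298; e_2·w_3 = 0.2860·(-4) + (-0.5721)·(-3) + 0.6674·0 + 0.3814·(-3) = -0.5721.
u_3 = w_3 + 2.5298·e_1 + 0.5721·e_2 = (-4.6364, -1.7273, 1.1818, -1.1818).

u_3 = (-4.6364, -1.7273, 1.1818, -1.1818)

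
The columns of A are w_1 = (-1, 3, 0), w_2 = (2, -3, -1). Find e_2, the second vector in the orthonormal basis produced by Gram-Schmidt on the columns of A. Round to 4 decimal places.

w_1 = (-1, 3, 0); ‖w_1‖ = 3.1623, so e_1 = (-0.3162, 0.9487, 0.0000).
e_1·w_2 = (-0.3162)·2 + 0.9487·(-3) + 0.0000·(-1) = -3.4785.
u_2 = w_2 + 3.4785·e_1 = (0.9000, 0.3000, -1.0000).
‖u_2‖ = 1.3784, so e_2 = (0.6529, 0.2176, -0.7255).

e_2 = (0.6529, 0.2176, -0.7255)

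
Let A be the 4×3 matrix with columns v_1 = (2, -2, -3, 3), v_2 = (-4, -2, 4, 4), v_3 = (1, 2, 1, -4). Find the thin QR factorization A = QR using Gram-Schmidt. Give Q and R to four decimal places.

Q = [[0.3922, -0.5151, 0.7074], [-0.3922, -0.3219, -0.3351], [-0.5883, 0.4936, 0.6174], [0.5883, 0.6224, -0.0776]], R = [[5.0990, -0.7845, -3.3340], [0.0000, 7.1683, -3.1549], [0.0000, 0.0000, 0.9650]]

q_1 = v_1/‖v_1‖ = (2, -2, -3, 3)/5.0990 = (0.3922, -0.3922, -0.5883, 0.5883).
r_{12} = q_1·v_2 = -0.7845.
u_2 = v_2 + 0.7845·q_1 = (-3.6923, -2.3077, 3.5385, 4.4615).
‖u_2‖ = 7.1683, so q_2 = (-0.5151, -0.3219, 0.4936, 0.6224).
r_{13} = q_1·v_3 = -3.3340; r_{23} = q_2·v_3 = -3.1549.
u_3 = v_3 + 3.3340·q_1 + 3.1549·q_2 = (0.6826, -0.3234, 0.5958, -0.0749).
‖u_3‖ = 0.9650, so q_3 = (0.7074, -0.3351, 0.6174, -0.0776).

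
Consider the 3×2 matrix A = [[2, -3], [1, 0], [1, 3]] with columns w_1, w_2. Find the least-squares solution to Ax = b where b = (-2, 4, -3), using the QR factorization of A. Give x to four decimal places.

e_1 = w_1/‖w_1‖ = (2, 1, 1)/2.4495 = (0.8165, 0.4082, 0.4082).
r_{12} = e_1·w_2 = -1.2247.
u_2 = w_2 + 1.2247·e_1 = (-2.0000, 0.5000, 3.5000).
‖u_2‖ = 4.0620, so e_2 = (-0.4924, 0.1231, 0.8616).
Qᵀb = (-1.2247, -1.1078).
Back-substitute: x_2 = -1.1078/4.0620 = -0.2727.
x_1 = (-1.2247 + 1.2247·(-0.2727))/2.4495 = -0.6364.

x = (-0.6364, -0.2727)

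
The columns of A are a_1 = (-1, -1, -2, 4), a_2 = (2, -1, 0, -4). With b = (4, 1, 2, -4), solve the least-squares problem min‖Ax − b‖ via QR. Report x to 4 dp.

e_1 = a_1/‖a_1‖ = (-1, -1, -2, 4)/4.6904 = (-0.2132, -0.2132, -0.4264, 0.8528).
r_{12} = e_1·a_2 = -3.6244.
u_2 = a_2 + 3.6244·e_1 = (1.2273, -1.7727, -1.5455, -0.9091).
‖u_2‖ = 2.8042, so e_2 = (0.4377, -0.6322, -0.5511, -0.3242).
Qᵀb = (-5.3300, 1.3130).
Back-substitute: x_2 = 1.3130/2.8042 = 0.4682.
x_1 = (-5.3300 + 3.6244·0.4682)/4.6904 = -0.7746.

x = (-0.7746, 0.4682)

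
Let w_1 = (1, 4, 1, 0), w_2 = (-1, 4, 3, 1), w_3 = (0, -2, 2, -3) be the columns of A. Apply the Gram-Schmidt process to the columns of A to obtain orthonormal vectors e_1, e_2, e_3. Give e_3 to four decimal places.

e_1 = w_1/‖w_1‖ = (1, 4, 1, 0)/4.2426 = (0.2357, 0.9428, 0.2357, 0.0000).
r_{12} = e_1·w_2 = 4.2426.
u_2 = w_2 − 4.2426·e_1 = (-2.0000, 0.0000, 2.0000, 1.0000).
‖u_2‖ = 3.0000, so e_2 = (-0.6667, 0.0000, 0.6667, 0.3333).
r_{13} = e_1·w_3 = -1.4142; r_{23} = e_2·w_3 = 0.3333.
u_3 = w_3 + 1.4142·e_1 − 0.3333·e_2 = (0.5556, -0.6667, 2.1111, -3.1111).
‖u_3‖ = 3.8586, so e_3 = (0.1440, -0.1728, 0.5471, -0.8063).

e_3 = (0.1440, -0.1728, 0.5471, -0.8063)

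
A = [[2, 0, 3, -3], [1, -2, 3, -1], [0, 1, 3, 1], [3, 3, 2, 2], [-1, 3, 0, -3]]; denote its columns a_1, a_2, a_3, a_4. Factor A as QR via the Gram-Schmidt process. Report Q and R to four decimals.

Q = [[0.5164, -0.1139, 0.2443, -0.6275], [0.2582, -0.4840, 0.4748, -0.0778], [0.0000, 0.2135, 0.7625, 0.5208], [0.7746, 0.4698, -0.2252, 0.2768], [-0.2582, 0.6975, 0.2876, -0.5023]], R = [[3.8730, 1.0328, 3.8730, 0.5164], [0.0000, 4.6833, -0.2135, -0.1139], [0.0000, 0.0000, 3.9943, -1.7586], [0.0000, 0.0000, 0.0000, 4.5418]]

a_1 = (2, 1, 0, 3, -1); ‖a_1‖ = 3.8730, so q_1 = (0.5164, 0.2582, 0.0000, 0.7746, -0.2582).
q_1·a_2 = 0.5164·0 + 0.2582·(-2) + 0.0000·1 + 0.7746·3 + (-0.2582)·3 = 1.0328.
u_2 = a_2 − 1.0328·q_1 = (-0.5333, -2.2667, 1.0000, 2.2000, 3.2667).
‖u_2‖ = 4.6833, so q_2 = (-0.1139, -0.4840, 0.2135, 0.4698, 0.6975).
q_1·a_3 = 0.5164·3 + 0.2582·3 + 0.0000·3 + 0.7746·2 + (-0.2582)·0 = 3.8730; q_2·a_3 = (-0.1139)·3 + (-0.4840)·3 + 0.2135·3 + 0.4698·2 + 0.6975·0 = -0.2135.
u_3 = a_3 − 3.8730·q_1 + 0.2135·q_2 = (0.9757, 1.8967, 3.0456, -0.8997, 1.1489).
‖u_3‖ = 3.9943, so q_3 = (0.2443, 0.4748, 0.7625, -0.2252, 0.2876).
q_1·a_4 = 0.5164·(-3) + 0.2582·(-1) + 0.0000·1 + 0.7746·2 + (-0.2582)·(-3) = 0.5164; q_2·a_4 = (-0.1139)·(-3) + (-0.4840)·(-1) + 0.2135·1 + 0.4698·2 + 0.6975·(-3) = -0.1139; q_3·a_4 = 0.2443·(-3) + 0.4748·(-1) + 0.7625·1 + (-0.2252)·2 + 0.2876·(-3) = -1.7586.
u_4 = a_4 − 0.5164·q_1 + 0.1139·q_2 + 1.7586·q_3 = (-2.8501, -0.3534, 2.3652, 1.2574, -2.2814).
‖u_4‖ = 4.5418, so q_4 = (-0.6275, -0.0778, 0.5208, 0.2768, -0.5023).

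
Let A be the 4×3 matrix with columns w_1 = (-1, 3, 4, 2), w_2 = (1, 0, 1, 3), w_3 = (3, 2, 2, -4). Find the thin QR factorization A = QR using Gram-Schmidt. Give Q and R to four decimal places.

q_1 = w_1/‖w_1‖ = (-1, 3, 4, 2)/5.4772 = (-0.1826, 0.5477, 0.7303, 0.3651).
r_{12} = q_1·w_2 = 1.6432.
u_2 = w_2 − 1.6432·q_1 = (1.3000, -0.9000, -0.2000, 2.4000).
‖u_2‖ = 2.8810, so q_2 = (0.4512, -0.3124, -0.0694, 0.8331).
r_{13} = q_1·w_3 = 0.5477; r_{23} = q_2·w_3 = -2.7421.
u_3 = w_3 − 0.5477·q_1 + 2.7421·q_2 = (4.3373, 0.8434, 1.4096, -1.9157).
‖u_3‖ = 5.0180, so q_3 = (0.8644, 0.1681, 0.2809, -0.3818).

Q = [[-0.1826, 0.4512, 0.8644], [0.5477, -0.3124, 0.1681], [0.7303, -0.0694, 0.2809], [0.3651, 0.8331, -0.3818]], R = [[5.4772, 1.6432, 0.5477], [0.0000, 2.8810, -2.7421], [0.0000, 0.0000, 5.0180]]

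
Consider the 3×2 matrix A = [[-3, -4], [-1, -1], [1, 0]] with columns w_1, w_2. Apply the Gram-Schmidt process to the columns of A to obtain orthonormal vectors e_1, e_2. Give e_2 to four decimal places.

w_1 = (-3, -1, 1); ‖w_1‖ = 3.3166, so e_1 = (-0.9045, -0.3015, 0.3015).
e_1·w_2 = (-0.9045)·(-4) + (-0.3015)·(-1) + 0.3015·0 = 3.9196.
u_2 = w_2 − 3.9196·e_1 = (-0.4545, 0.1818, -1.1818).
‖u_2‖ = 1.2792, so e_2 = (-0.3553, 0.1421, -0.9239).

e_2 = (-0.3553, 0.1421, -0.9239)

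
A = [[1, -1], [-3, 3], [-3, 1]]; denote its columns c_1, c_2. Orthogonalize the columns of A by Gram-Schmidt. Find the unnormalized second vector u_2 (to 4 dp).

u_2 = (-0.3158, 0.9474, -1.0526)

q_1 = c_1/‖c_1‖ = (1, -3, -3)/4.3589 = (0.2294, -0.6882, -0.6882).
r_{12} = q_1·c_2 = -2.9824.
u_2 = c_2 + 2.9824·q_1 = (-0.3158, 0.9474, -1.0526).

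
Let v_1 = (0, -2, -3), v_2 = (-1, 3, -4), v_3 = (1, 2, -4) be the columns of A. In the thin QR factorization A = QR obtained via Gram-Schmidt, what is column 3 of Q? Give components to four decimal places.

e_3 = (0.9782, 0.1726, -0.1151)

e_1 = v_1/‖v_1‖ = (0, -2, -3)/3.6056 = (0.0000, -0.5547, -0.8321).
r_{12} = e_1·v_2 = 1.6641.
u_2 = v_2 − 1.6641·e_1 = (-1.0000, 3.9231, -2.6154).
‖u_2‖ = 4.8198, so e_2 = (-0.2075, 0.8139, -0.5426).
r_{13} = e_1·v_3 = 2.2188; r_{23} = e_2·v_3 = 3.5909.
u_3 = v_3 − 2.2188·e_1 − 3.5909·e_2 = (1.7450, 0.3079, -0.2053).
‖u_3‖ = 1.7838, so e_3 = (0.9782, 0.1726, -0.1151).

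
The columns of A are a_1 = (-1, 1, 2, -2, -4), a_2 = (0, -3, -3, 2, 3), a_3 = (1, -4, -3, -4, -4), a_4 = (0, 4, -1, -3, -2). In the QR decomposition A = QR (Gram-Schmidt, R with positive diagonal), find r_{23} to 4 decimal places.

r_{23} = 5.1166

a_1 = (-1, 1, 2, -2, -4); ‖a_1‖ = 5.0990, so q_1 = (-0.1961, 0.1961, 0.3922, -0.3922, -0.7845).
q_1·a_2 = (-0.1961)·0 + 0.1961·(-3) + 0.3922·(-3) + (-0.3922)·2 + (-0.7845)·3 = -4.9029.
u_2 = a_2 + 4.9029·q_1 = (-0.9615, -2.0385, -1.0769, 0.0769, -0.8462).
‖u_2‖ = 2.6385, so q_2 = (-0.3644, -0.7726, -0.4082, 0.0292, -0.3207).
r_{23} = q_2·a_3 = 5.1166.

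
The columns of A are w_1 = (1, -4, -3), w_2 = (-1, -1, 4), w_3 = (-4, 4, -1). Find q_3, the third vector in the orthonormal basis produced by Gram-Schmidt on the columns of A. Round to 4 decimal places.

w_1 = (1, -4, -3); ‖w_1‖ = 5.0990, so q_1 = (0.1961, -0.7845, -0.5883).
q_1·w_2 = 0.1961·(-1) + (-0.7845)·(-1) + (-0.5883)·4 = -1.7650.
u_2 = w_2 + 1.7650·q_1 = (-0.6538, -2.3846, 2.9615).
‖u_2‖ = 3.8581, so q_2 = (-0.1695, -0.6181, 0.7676).
q_1·w_3 = 0.1961·(-4) + (-0.7845)·4 + (-0.5883)·(-1) = -3.3340; q_2·w_3 = (-0.1695)·(-4) + (-0.6181)·4 + 0.7676·(-1) = -2.5621.
u_3 = w_3 + 3.3340·q_1 + 2.5621·q_2 = (-3.7804, -0.1990, -0.9948).
‖u_3‖ = 3.9141, so q_3 = (-0.9658, -0.0508, -0.2542).

q_3 = (-0.9658, -0.0508, -0.2542)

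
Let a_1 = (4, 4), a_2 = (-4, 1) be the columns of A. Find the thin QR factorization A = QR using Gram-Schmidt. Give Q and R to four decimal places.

a_1 = (4, 4); ‖a_1‖ = 5.6569, so q_1 = (0.7071, 0.7071).
q_1·a_2 = 0.7071·(-4) + 0.7071·1 = -2.1213.
u_2 = a_2 + 2.1213·q_1 = (-2.5000, 2.5000).
‖u_2‖ = 3.5355, so q_2 = (-0.7071, 0.7071).

Q = [[0.7071, -0.7071], [0.7071, 0.7071]], R = [[5.6569, -2.1213], [0.0000, 3.5355]]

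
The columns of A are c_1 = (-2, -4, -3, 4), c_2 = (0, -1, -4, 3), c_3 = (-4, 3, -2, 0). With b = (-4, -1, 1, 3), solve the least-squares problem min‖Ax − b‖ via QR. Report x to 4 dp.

c_1 = (-2, -4, -3, 4); ‖c_1‖ = 6.7082, so e_1 = (-0.2981, -0.5963, -0.4472, 0.5963).
e_1·c_2 = (-0.2981)·0 + (-0.5963)·(-1) + (-0.4472)·(-4) + 0.5963·3 = 4.1740.
u_2 = c_2 − 4.1740·e_1 = (1.2444, 1.4889, -2.1333, 0.5111).
‖u_2‖ = 2.9288, so e_2 = (0.4249, 0.5084, -0.7284, 0.1745).
e_1·c_3 = (-0.2981)·(-4) + (-0.5963)·3 + (-0.4472)·(-2) + 0.5963·0 = 0.2981; e_2·c_3 = 0.4249·(-4) + 0.5084·3 + (-0.7284)·(-2) + 0.1745·0 = 1.2823.
u_3 = c_3 − 0.2981·e_1 − 1.2823·e_2 = (-4.4560, 2.5259, -0.9326, -0.4016).
‖u_3‖ = 5.2218, so e_3 = (-0.8533, 0.4837, -0.1786, -0.0769).
Qᵀb = (3.1305, -2.4128, 2.5203).
Back-substitute: x_3 = 2.5203/5.2218 = 0.4827.
x_2 = (-2.4128 − 1.2823·0.4827)/2.9288 = -1.0352.
x_1 = (3.1305 − 4.1740·(-1.0352) − 0.2981·0.4827)/6.7082 = 1.0893.

x = (1.0893, -1.0352, 0.4827)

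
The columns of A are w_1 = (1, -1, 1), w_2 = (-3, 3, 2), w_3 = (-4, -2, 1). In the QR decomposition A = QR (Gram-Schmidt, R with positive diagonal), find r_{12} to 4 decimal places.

e_1 = w_1/‖w_1‖ = (1, -1, 1)/1.7321 = (0.5774, -0.5774, 0.5774).
r_{12} = e_1·w_2 = -2.3094.

r_{12} = -2.3094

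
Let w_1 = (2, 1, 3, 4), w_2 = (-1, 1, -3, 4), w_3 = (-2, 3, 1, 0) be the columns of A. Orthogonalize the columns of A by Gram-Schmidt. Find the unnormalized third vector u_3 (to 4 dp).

e_1 = w_1/‖w_1‖ = (2, 1, 3, 4)/5.4772 = (0.3651, 0.1826, 0.5477, 0.7303).
r_{12} = e_1·w_2 = 1.0954.
u_2 = w_2 − 1.0954·e_1 = (-1.4000, 0.8000, -3.6000, 3.2000).
‖u_2‖ = 5.0794, so e_2 = (-0.2756, 0.1575, -0.7087, 0.6300).
r_{13} = e_1·w_3 = 0.3651; r_{23} = e_2·w_3 = 0.3150.
u_3 = w_3 − 0.3651·e_1 − 0.3150·e_2 = (-2.0465, 2.8837, 1.0233, -0.4651).

u_3 = (-2.0465, 2.8837, 1.0233, -0.4651)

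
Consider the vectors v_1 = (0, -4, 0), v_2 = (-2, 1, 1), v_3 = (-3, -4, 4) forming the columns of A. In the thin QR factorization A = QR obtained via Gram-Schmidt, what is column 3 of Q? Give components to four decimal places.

q_1 = v_1/‖v_1‖ = (0, -4, 0)/4.0000 = (0.0000, -1.0000, 0.0000).
r_{12} = q_1·v_2 = -1.0000.
u_2 = v_2 + 1.0000·q_1 = (-2.0000, 0.0000, 1.0000).
‖u_2‖ = 2.2361, so q_2 = (-0.8944, 0.0000, 0.4472).
r_{13} = q_1·v_3 = 4.0000; r_{23} = q_2·v_3 = 4.4721.
u_3 = v_3 − 4.0000·q_1 − 4.4721·q_2 = (1.0000, 0.0000, 2.0000).
‖u_3‖ = 2.2361, so q_3 = (0.4472, 0.0000, 0.8944).

q_3 = (0.4472, 0.0000, 0.8944)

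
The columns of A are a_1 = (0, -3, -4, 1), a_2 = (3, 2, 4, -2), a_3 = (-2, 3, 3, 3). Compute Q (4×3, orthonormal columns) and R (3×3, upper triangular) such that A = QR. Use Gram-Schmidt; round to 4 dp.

Q = [[0.0000, 0.9109, 0.3279], [-0.5883, -0.2336, 0.0596], [-0.7845, 0.0934, 0.1863], [0.1961, -0.3270, 0.9242]], R = [[5.0990, -4.7068, -3.5301], [0.0000, 3.2933, -3.2233], [0.0000, 0.0000, 2.8546]]

a_1 = (0, -3, -4, 1); ‖a_1‖ = 5.0990, so q_1 = (0.0000, -0.5883, -0.7845, 0.1961).
q_1·a_2 = 0.0000·3 + (-0.5883)·2 + (-0.7845)·4 + 0.1961·(-2) = -4.7068.
u_2 = a_2 + 4.7068·q_1 = (3.0000, -0.7692, 0.3077, -1.0769).
‖u_2‖ = 3.2933, so q_2 = (0.9109, -0.2336, 0.0934, -0.3270).
q_1·a_3 = 0.0000·(-2) + (-0.5883)·3 + (-0.7845)·3 + 0.1961·3 = -3.5301; q_2·a_3 = 0.9109·(-2) + (-0.2336)·3 + 0.0934·3 + (-0.3270)·3 = -3.2233.
u_3 = a_3 + 3.5301·q_1 + 3.2233·q_2 = (0.9362, 0.1702, 0.5319, 2.6383).
‖u_3‖ = 2.8546, so q_3 = (0.3279, 0.0596, 0.1863, 0.9242).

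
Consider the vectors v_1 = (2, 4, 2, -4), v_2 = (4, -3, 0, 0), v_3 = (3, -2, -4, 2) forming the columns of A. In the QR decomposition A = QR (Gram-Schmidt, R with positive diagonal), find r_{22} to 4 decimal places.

r_{22} = 4.9598

v_1 = (2, 4, 2, -4); ‖v_1‖ = 6.3246, so e_1 = (0.3162, 0.6325, 0.3162, -0.6325).
e_1·v_2 = 0.3162·4 + 0.6325·(-3) + 0.3162·0 + (-0.6325)·0 = -0.6325.
u_2 = v_2 + 0.6325·e_1 = (4.2000, -2.6000, 0.2000, -0.4000).
r_{22} = ‖u_2‖ = 4.9598.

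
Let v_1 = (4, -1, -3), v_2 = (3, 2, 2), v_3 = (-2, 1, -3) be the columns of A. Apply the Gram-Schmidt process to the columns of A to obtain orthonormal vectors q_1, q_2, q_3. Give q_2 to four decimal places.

q_1 = v_1/‖v_1‖ = (4, -1, -3)/5.0990 = (0.7845, -0.1961, -0.5883).
r_{12} = q_1·v_2 = 0.7845.
u_2 = v_2 − 0.7845·q_1 = (2.3846, 2.1538, 2.4615).
‖u_2‖ = 4.0478, so q_2 = (0.5891, 0.5321, 0.6081).

q_2 = (0.5891, 0.5321, 0.6081)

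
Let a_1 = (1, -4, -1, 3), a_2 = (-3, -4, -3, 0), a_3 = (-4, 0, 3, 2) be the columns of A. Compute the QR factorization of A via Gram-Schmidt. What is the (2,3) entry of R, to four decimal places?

e_1 = a_1/‖a_1‖ = (1, -4, -1, 3)/5.1962 = (0.1925, -0.7698, -0.1925, 0.5774).
r_{12} = e_1·a_2 = 3.0792.
u_2 = a_2 − 3.0792·e_1 = (-3.5926, -1.6296, -2.4074, -1.7778).
‖u_2‖ = 4.9516, so e_2 = (-0.7255, -0.3291, -0.4862, -0.3590).
r_{23} = e_2·a_3 = 0.7255.

r_{23} = 0.7255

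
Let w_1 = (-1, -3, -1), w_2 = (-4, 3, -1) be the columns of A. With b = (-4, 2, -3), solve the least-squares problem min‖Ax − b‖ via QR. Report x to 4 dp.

w_1 = (-1, -3, -1); ‖w_1‖ = 3.3166, so e_1 = (-0.3015, -0.9045, -0.3015).
e_1·w_2 = (-0.3015)·(-4) + (-0.9045)·3 + (-0.3015)·(-1) = -1.2060.
u_2 = w_2 + 1.2060·e_1 = (-4.3636, 1.9091, -1.3636).
‖u_2‖ = 4.9543, so e_2 = (-0.8808, 0.3853, -0.2752).
Qᵀb = (0.3015, 5.1195).
Back-substitute: x_2 = 5.1195/4.9543 = 1.0333.
x_1 = (0.3015 + 1.2060·1.0333)/3.3166 = 0.4667.

x = (0.4667, 1.0333)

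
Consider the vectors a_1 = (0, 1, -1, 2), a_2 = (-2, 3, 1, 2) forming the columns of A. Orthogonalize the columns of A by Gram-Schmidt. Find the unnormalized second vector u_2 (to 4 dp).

q_1 = a_1/‖a_1‖ = (0, 1, -1, 2)/2.4495 = (0.0000, 0.4082, -0.4082, 0.8165).
r_{12} = q_1·a_2 = 2.4495.
u_2 = a_2 − 2.4495·q_1 = (-2.0000, 2.0000, 2.0000, 0.0000).

u_2 = (-2.0000, 2.0000, 2.0000, 0.0000)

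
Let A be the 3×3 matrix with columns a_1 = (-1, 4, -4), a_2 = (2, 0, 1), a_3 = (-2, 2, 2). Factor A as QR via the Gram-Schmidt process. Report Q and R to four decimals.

Q = [[-0.1741, 0.9196, -0.3522], [0.6963, 0.3678, 0.6163], [-0.6963, 0.1379, 0.7044]], R = [[5.7446, -1.0445, 0.3482], [0.0000, 1.9771, -0.8276], [0.0000, 0.0000, 3.3457]]

a_1 = (-1, 4, -4); ‖a_1‖ = 5.7446, so e_1 = (-0.1741, 0.6963, -0.6963).
e_1·a_2 = (-0.1741)·2 + 0.6963·0 + (-0.6963)·1 = -1.0445.
u_2 = a_2 + 1.0445·e_1 = (1.8182, 0.7273, 0.2727).
‖u_2‖ = 1.9771, so e_2 = (0.9196, 0.3678, 0.1379).
e_1·a_3 = (-0.1741)·(-2) + 0.6963·2 + (-0.6963)·2 = 0.3482; e_2·a_3 = 0.9196·(-2) + 0.3678·2 + 0.1379·2 = -0.8276.
u_3 = a_3 − 0.3482·e_1 + 0.8276·e_2 = (-1.1783, 2.0620, 2.3566).
‖u_3‖ = 3.3457, so e_3 = (-0.3522, 0.6163, 0.7044).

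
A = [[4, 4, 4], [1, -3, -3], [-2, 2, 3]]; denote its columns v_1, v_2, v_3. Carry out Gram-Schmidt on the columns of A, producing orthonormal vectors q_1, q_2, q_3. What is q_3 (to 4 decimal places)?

q_3 = (0.1741, 0.6963, 0.6963)

q_1 = v_1/‖v_1‖ = (4, 1, -2)/4.5826 = (0.8729, 0.2182, -0.4364).
r_{12} = q_1·v_2 = 1.9640.
u_2 = v_2 − 1.9640·q_1 = (2.2857, -3.4286, 2.8571).
‖u_2‖ = 5.0143, so q_2 = (0.4558, -0.6838, 0.5698).
r_{13} = q_1·v_3 = 1.5275; r_{23} = q_2·v_3 = 5.5841.
u_3 = v_3 − 1.5275·q_1 − 5.5841·q_2 = (0.1212, 0.4848, 0.4848).
‖u_3‖ = 0.6963, so q_3 = (0.1741, 0.6963, 0.6963).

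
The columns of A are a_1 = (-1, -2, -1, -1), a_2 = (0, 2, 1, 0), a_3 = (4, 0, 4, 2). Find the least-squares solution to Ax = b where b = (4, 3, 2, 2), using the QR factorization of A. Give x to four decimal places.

x = (-2.2703, -0.8649, 0.2432)

a_1 = (-1, -2, -1, -1); ‖a_1‖ = 2.6458, so e_1 = (-0.3780, -0.7559, -0.3780, -0.3780).
e_1·a_2 = (-0.3780)·0 + (-0.7559)·2 + (-0.3780)·1 + (-0.3780)·0 = -1.8898.
u_2 = a_2 + 1.8898·e_1 = (-0.7143, 0.5714, 0.2857, -0.7143).
‖u_2‖ = 1.1952, so e_2 = (-0.5976, 0.4781, 0.2390, -0.5976).
e_1·a_3 = (-0.3780)·4 + (-0.7559)·0 + (-0.3780)·4 + (-0.3780)·2 = -3.7796; e_2·a_3 = (-0.5976)·4 + 0.4781·0 + 0.2390·4 + (-0.5976)·2 = -2.6295.
u_3 = a_3 + 3.7796·e_1 + 2.6295·e_2 = (1.0000, -1.6000, 3.2000, -1.0000).
‖u_3‖ = 3.8471, so e_3 = (0.2599, -0.4159, 0.8318, -0.2599).
Qᵀb = (-5.2915, -1.6733, 0.9358).
Back-substitute: x_3 = 0.9358/3.8471 = 0.2432.
x_2 = (-1.6733 + 2.6295·0.2432)/1.1952 = -0.8649.
x_1 = (-5.2915 + 1.8898·(-0.8649) + 3.7796·0.2432)/2.6458 = -2.2703.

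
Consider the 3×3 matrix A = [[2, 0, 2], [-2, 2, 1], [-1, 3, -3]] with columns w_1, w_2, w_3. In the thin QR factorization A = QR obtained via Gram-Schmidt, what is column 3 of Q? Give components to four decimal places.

e_1 = w_1/‖w_1‖ = (2, -2, -1)/3.0000 = (0.6667, -0.6667, -0.3333).
r_{12} = e_1·w_2 = -2.3333.
u_2 = w_2 + 2.3333·e_1 = (1.5556, 0.4444, 2.2222).
‖u_2‖ = 2.7487, so e_2 = (0.5659, 0.1617, 0.8085).
r_{13} = e_1·w_3 = 1.6667; r_{23} = e_2·w_3 = -1.1318.
u_3 = w_3 − 1.6667·e_1 + 1.1318·e_2 = (1.5294, 2.2941, -1.5294).
‖u_3‖ = 3.1530, so e_3 = (0.4851, 0.7276, -0.4851).

e_3 = (0.4851, 0.7276, -0.4851)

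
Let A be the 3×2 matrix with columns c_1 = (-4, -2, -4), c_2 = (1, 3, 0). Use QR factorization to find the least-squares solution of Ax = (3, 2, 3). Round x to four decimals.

x = (-0.7308, 0.1692)

e_1 = c_1/‖c_1‖ = (-4, -2, -4)/6.0000 = (-0.6667, -0.3333, -0.6667).
r_{12} = e_1·c_2 = -1.6667.
u_2 = c_2 + 1.6667·e_1 = (-0.1111, 2.4444, -1.1111).
‖u_2‖ = 2.6874, so e_2 = (-0.0413, 0.9096, -0.4134).
Qᵀb = (-4.6667, 0.4548).
Back-substitute: x_2 = 0.4548/2.6874 = 0.1692.
x_1 = (-4.6667 + 1.6667·0.1692)/6.0000 = -0.7308.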